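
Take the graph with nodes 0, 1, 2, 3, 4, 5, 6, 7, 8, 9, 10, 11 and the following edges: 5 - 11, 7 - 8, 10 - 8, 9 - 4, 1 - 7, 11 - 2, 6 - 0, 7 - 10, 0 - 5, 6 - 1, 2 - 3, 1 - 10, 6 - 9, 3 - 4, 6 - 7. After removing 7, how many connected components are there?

1

With 7 gone, the remaining components are: {0, 1, 2, 3, 4, 5, 6, 8, 9, 10, 11}.
That is 1 component.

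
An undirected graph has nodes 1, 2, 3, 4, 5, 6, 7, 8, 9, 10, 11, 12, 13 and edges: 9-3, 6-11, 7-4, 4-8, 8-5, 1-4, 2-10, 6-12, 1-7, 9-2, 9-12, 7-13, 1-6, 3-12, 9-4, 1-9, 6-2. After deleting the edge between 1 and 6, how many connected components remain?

1 and 6 are still connected via 1-9-12-6, so the component count stays at 1.

1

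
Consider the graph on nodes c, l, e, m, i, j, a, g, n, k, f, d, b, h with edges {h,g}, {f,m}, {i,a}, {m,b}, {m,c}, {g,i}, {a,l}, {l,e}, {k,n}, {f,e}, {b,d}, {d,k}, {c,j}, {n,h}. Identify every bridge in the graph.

The edges on the cycle f-m-b-d-k-n-h-g-i-a-l-e-f are not bridges since each lies on that cycle.
But removing m–c disconnects m from c; removing c–j disconnects c from j — these are bridges.

c-j, c-m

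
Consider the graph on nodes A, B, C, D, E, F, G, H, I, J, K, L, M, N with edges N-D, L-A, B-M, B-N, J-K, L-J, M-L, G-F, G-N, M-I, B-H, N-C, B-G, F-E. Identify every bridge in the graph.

A-L, B-H, B-M, C-N, D-N, E-F, F-G, I-M, J-K, J-L, L-M

The edges on the cycle B-G-N-B are not bridges since each lies on that cycle.
But removing M-L disconnects M from L; removing B-M disconnects B from M; removing J-K disconnects J from K; removing N-C disconnects N from C — these are bridges.
In total 11 edges are bridges.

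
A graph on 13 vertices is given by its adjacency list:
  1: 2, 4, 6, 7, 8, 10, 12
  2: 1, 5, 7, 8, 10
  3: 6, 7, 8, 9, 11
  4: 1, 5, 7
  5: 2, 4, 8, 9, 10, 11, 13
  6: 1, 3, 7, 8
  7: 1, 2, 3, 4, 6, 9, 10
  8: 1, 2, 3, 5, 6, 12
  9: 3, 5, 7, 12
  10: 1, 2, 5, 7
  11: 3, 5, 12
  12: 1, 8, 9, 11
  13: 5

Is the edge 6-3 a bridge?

After removing 6-3, the path 6-7-3 still connects them, so the edge is not a bridge.

No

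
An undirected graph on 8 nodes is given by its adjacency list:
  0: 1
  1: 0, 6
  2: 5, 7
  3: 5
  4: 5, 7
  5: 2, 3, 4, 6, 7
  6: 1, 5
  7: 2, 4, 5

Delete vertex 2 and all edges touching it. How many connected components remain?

With 2 gone, the remaining components are: {0, 1, 3, 4, 5, 6, 7}.
That is 1 component.

1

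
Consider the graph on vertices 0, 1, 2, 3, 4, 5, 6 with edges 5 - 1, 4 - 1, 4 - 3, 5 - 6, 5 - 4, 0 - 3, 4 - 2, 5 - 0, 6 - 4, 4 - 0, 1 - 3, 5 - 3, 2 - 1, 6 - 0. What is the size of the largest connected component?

7

Starting from 0 we can reach 0, 1, 2, 3, 4, 5, 6. That is one component of size 7.
The largest has 7 vertices.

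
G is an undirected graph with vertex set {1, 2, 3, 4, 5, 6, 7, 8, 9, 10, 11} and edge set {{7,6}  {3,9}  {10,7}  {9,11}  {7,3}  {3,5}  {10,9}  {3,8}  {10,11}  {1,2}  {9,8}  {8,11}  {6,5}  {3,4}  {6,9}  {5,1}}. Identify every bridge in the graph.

1-2, 1-5, 3-4

The edges on the cycle 3-9-8-3 are not bridges since each lies on that cycle.
But removing 1–5 disconnects 1 from 5; removing 4–3 disconnects 4 from 3; removing 1–2 disconnects 1 from 2 — these are bridges.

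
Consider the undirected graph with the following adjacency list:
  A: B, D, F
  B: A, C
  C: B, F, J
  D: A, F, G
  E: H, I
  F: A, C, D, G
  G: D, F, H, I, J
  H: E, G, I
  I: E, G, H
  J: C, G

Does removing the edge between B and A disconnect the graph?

After removing B-A, the path B-C-F-A still connects them, so the edge is not a bridge.

No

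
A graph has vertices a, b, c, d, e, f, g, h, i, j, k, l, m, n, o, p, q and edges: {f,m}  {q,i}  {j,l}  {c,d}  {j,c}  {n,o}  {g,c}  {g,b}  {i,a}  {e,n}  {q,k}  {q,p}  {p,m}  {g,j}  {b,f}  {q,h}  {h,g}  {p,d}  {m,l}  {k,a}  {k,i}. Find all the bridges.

e-n, n-o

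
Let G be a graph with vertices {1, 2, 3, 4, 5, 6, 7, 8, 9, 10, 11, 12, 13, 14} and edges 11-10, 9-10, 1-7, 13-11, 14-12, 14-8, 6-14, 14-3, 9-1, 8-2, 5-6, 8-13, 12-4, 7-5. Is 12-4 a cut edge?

Removing 12-4 leaves no path between 12 and 4: the component count goes from 1 to 2. So it is a bridge.

Yes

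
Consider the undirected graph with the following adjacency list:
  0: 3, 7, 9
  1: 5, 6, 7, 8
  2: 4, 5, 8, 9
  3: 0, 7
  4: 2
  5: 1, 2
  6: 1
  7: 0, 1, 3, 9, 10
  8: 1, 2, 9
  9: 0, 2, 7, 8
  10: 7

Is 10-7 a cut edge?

Yes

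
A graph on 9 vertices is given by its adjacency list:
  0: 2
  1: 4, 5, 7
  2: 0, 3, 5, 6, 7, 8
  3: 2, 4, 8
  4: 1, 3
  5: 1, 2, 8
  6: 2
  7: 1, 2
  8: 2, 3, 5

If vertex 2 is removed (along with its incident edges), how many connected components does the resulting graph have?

3

With 2 gone, the remaining components are: {0}; {6}; {1, 3, 4, 5, 7, 8}.
That is 3 components.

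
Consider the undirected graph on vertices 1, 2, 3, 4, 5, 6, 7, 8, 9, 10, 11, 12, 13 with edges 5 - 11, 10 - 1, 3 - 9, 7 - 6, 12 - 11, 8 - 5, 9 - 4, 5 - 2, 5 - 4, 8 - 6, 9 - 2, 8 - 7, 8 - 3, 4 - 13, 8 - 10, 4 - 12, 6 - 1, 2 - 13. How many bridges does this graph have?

0

The edges on the cycle 8-10-1-6-8 are not bridges since each lies on that cycle.
Every edge lies on some cycle, so there are no bridges.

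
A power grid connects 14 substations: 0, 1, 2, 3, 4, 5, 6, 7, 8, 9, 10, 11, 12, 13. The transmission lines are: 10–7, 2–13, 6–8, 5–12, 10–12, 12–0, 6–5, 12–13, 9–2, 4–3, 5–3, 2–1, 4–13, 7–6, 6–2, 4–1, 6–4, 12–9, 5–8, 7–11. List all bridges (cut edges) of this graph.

0-12, 11-7

The edges on the cycle 6-5-12-9-2-6 are not bridges since each lies on that cycle.
But removing 7–11 disconnects 7 from 11; removing 12–0 disconnects 12 from 0 — these are bridges.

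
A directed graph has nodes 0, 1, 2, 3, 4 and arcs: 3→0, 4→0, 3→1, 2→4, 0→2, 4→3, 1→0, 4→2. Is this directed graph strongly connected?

Yes

From 4 we can reach every vertex (0, 1, 2, 3, 4), and every vertex can reach 4 (0, 1, 2, 3, 4). So the whole graph is one strongly connected component.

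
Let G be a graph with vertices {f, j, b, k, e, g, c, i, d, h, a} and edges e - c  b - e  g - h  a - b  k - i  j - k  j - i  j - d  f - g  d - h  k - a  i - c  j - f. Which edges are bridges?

The edges on the cycle j-f-g-h-d-j are not bridges since each lies on that cycle.
Every edge lies on some cycle, so there are no bridges.

none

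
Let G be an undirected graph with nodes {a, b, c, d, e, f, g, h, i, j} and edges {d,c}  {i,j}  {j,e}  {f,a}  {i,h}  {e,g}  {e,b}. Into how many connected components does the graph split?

3

Starting from a we can reach a, f. That is one component of size 2.
Starting from c we can reach c, d. That is one component of size 2.
Starting from b we can reach b, e, g, h, i, j. That is one component of size 6.
Total: 3 components.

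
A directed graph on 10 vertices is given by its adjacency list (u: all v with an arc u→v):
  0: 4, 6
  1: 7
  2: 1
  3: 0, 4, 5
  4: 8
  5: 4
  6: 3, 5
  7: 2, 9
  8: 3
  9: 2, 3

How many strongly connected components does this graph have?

2

{0, 3, 4, 5, 6, 8} are all mutually reachable — one SCC of size 6.
{1, 2, 7, 9} are all mutually reachable — one SCC of size 4.
That gives 2 strongly connected components.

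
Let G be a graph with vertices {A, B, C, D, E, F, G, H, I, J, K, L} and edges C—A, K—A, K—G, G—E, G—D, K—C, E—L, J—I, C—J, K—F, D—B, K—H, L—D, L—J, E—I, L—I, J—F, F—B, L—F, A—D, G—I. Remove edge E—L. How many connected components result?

1

E and L are still connected via E-I-L, so the component count stays at 1.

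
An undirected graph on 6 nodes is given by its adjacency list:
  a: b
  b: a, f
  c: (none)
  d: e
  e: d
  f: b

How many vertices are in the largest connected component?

3

c is isolated — a component by itself.
Starting from d we can reach d, e. That is one component of size 2.
Starting from a we can reach a, b, f. That is one component of size 3.
The largest has 3 vertices.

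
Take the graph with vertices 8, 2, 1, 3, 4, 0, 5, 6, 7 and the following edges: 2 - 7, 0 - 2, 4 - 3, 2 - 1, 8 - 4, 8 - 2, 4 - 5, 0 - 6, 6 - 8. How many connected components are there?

Starting from 0 we can reach 0, 1, 2, 3, 4, 5, 6, 7, 8. That is one component of size 9.
Total: 1 component.

1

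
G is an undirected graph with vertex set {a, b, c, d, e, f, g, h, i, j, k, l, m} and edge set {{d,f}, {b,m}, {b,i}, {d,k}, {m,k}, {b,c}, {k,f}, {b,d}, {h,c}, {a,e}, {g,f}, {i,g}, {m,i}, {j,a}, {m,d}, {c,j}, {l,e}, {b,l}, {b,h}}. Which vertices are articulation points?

Removing b increases the component count from 1 to 2, so b is a cut vertex.
By contrast removing m leaves 1 component; it is not a cut vertex. No other vertex is a cut vertex either.

b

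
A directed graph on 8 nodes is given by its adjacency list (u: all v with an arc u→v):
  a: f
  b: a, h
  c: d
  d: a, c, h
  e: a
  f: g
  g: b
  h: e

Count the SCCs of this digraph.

2

{a, b, e, f, g, h} are all mutually reachable — one SCC of size 6.
{c, d} are all mutually reachable — one SCC of size 2.
That gives 2 strongly connected components.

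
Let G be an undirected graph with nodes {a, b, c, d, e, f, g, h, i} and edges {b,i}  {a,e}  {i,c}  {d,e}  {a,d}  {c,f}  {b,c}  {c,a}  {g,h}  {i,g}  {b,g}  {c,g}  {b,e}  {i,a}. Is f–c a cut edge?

Yes

Removing f–c leaves no path between f and c: the component count goes from 1 to 2. So it is a bridge.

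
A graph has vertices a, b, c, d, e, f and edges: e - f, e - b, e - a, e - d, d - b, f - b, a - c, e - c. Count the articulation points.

Removing e increases the component count from 1 to 2, so e is a cut vertex.
By contrast removing c leaves 1 component; it is not a cut vertex. No other vertex is a cut vertex either.

1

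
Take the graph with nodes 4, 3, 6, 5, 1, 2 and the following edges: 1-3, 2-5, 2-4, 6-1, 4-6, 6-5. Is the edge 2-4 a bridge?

No

After removing 2-4, the path 2-5-6-4 still connects them, so the edge is not a bridge.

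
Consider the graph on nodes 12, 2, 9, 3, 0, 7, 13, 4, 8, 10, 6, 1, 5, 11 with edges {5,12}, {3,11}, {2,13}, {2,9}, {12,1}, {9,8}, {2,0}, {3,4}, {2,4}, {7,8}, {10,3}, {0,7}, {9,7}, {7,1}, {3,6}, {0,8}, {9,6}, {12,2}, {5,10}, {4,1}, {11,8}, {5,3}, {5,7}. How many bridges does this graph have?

The edges on the cycle 5-12-2-0-8-11-3-10-5 are not bridges since each lies on that cycle.
But removing 13-2 disconnects 13 from 2 — this is a bridge.

1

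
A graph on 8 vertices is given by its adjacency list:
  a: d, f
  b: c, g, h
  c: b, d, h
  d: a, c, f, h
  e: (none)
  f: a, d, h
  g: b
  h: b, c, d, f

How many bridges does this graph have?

The edges on the cycle f-d-a-f are not bridges since each lies on that cycle.
But removing b-g disconnects b from g — this is a bridge.

1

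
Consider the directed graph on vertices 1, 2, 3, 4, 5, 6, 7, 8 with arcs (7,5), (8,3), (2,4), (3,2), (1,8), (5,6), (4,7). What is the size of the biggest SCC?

1

{5} is an SCC by itself.
{1} is an SCC by itself.
{4} is an SCC by itself.
{7} is an SCC by itself.
{3} is an SCC by itself.
(and 3 more singleton SCCs)
The largest has 1 vertex.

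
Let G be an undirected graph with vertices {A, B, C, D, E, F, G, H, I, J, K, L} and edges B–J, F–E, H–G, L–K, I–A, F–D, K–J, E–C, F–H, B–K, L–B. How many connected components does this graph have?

3

Starting from A we can reach A, I. That is one component of size 2.
Starting from B we can reach B, J, K, L. That is one component of size 4.
Starting from C we can reach C, D, E, F, G, H. That is one component of size 6.
Total: 3 components.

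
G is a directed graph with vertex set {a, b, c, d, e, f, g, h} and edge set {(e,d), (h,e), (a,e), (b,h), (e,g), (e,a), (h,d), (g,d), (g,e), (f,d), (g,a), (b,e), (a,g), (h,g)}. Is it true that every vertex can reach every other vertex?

No

There is no directed path from f to e, so the graph is not strongly connected.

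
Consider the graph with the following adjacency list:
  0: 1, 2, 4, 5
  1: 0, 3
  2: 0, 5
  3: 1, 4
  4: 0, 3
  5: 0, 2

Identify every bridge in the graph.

The edges on the cycle 0-5-2-0 are not bridges since each lies on that cycle.
Every edge lies on some cycle, so there are no bridges.

none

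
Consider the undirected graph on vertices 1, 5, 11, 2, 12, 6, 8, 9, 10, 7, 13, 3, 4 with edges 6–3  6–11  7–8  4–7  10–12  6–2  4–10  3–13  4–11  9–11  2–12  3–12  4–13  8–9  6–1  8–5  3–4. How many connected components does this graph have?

1

Starting from 1 we can reach 1, 2, 3, 4, 5, 6, 7, 8, 9, 10, 11, 12, 13. That is one component of size 13.
Total: 1 component.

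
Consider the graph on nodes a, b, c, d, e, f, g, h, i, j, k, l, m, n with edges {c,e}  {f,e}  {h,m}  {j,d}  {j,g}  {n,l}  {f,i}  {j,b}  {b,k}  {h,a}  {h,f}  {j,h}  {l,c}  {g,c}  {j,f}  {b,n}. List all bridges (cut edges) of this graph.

a-h, b-k, d-j, f-i, h-m

The edges on the cycle j-h-f-e-c-l-n-b-j are not bridges since each lies on that cycle.
But removing b - k disconnects b from k; removing h - m disconnects h from m; removing h - a disconnects h from a; removing f - i disconnects f from i — these are bridges.
In total 5 edges are bridges.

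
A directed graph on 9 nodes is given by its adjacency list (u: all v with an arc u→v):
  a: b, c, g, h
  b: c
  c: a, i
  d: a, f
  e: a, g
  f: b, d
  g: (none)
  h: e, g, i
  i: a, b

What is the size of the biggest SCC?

6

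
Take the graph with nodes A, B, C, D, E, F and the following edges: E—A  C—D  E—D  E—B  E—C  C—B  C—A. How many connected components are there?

2

F is isolated — a component by itself.
Starting from A we can reach A, B, C, D, E. That is one component of size 5.
Total: 2 components.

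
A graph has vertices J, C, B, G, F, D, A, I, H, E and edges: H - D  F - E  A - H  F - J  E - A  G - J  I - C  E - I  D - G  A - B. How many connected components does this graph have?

1

Starting from A we can reach A, B, C, D, E, F, G, H, I, J. That is one component of size 10.
Total: 1 component.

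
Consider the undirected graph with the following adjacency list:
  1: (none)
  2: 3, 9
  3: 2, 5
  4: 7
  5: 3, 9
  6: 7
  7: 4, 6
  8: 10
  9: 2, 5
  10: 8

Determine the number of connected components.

4

1 is isolated — a component by itself.
Starting from 8 we can reach 8, 10. That is one component of size 2.
Starting from 4 we can reach 4, 6, 7. That is one component of size 3.
Starting from 2 we can reach 2, 3, 5, 9. That is one component of size 4.
Total: 4 components.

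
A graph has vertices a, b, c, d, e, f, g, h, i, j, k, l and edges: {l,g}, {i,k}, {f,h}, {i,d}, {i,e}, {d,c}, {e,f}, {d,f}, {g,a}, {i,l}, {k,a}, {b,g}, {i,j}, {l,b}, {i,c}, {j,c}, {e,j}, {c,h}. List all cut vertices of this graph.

i

Removing i increases the component count from 1 to 2, so i is a cut vertex.
By contrast removing k leaves 1 component; it is not a cut vertex. No other vertex is a cut vertex either.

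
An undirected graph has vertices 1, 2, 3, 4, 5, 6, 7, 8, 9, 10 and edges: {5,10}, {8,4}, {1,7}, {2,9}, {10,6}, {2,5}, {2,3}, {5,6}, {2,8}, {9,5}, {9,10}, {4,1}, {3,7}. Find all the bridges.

none

The edges on the cycle 2-9-10-6-5-2 are not bridges since each lies on that cycle.
Every edge lies on some cycle, so there are no bridges.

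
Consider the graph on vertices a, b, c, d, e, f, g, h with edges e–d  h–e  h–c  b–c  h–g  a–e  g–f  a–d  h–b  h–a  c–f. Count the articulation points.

1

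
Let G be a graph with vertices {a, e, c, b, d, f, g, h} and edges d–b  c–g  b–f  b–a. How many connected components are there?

4

h is isolated — a component by itself.
e is isolated — a component by itself.
Starting from c we can reach c, g. That is one component of size 2.
Starting from a we can reach a, b, d, f. That is one component of size 4.
Total: 4 components.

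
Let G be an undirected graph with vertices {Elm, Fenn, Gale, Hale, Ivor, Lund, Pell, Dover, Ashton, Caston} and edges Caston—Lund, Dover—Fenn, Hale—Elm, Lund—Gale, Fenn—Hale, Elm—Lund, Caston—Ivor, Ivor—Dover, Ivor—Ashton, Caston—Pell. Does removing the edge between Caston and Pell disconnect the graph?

Removing Caston—Pell leaves no path between Caston and Pell: the component count goes from 1 to 2. So it is a bridge.

Yes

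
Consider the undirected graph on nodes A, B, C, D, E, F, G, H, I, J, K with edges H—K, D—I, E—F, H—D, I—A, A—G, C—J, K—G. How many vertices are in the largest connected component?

6

B is isolated — a component by itself.
Starting from E we can reach E, F. That is one component of size 2.
Starting from C we can reach C, J. That is one component of size 2.
Starting from A we can reach A, D, G, H, I, K. That is one component of size 6.
The largest has 6 vertices.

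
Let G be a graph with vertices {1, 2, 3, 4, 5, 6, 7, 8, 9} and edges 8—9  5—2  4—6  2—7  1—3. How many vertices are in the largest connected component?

3

Starting from 8 we can reach 8, 9. That is one component of size 2.
Starting from 4 we can reach 4, 6. That is one component of size 2.
Starting from 1 we can reach 1, 3. That is one component of size 2.
Starting from 2 we can reach 2, 5, 7. That is one component of size 3.
The largest has 3 vertices.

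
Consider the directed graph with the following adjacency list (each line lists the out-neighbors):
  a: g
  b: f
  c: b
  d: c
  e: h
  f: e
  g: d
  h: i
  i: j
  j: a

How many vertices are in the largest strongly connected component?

10

{a, b, c, d, e, f, g, h, i, j} are all mutually reachable — one SCC of size 10.
The largest has 10 vertices.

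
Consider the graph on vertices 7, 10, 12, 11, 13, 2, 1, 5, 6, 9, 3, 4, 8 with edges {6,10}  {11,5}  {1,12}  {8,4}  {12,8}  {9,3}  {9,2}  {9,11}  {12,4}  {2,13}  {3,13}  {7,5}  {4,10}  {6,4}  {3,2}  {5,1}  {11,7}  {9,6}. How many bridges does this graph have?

0

The edges on the cycle 11-7-5-11 are not bridges since each lies on that cycle.
Every edge lies on some cycle, so there are no bridges.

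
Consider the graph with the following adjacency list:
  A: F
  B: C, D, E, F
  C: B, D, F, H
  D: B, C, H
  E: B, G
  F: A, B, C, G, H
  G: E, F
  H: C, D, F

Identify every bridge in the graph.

The edges on the cycle H-F-B-D-H are not bridges since each lies on that cycle.
But removing A-F disconnects A from F — this is a bridge.

A-F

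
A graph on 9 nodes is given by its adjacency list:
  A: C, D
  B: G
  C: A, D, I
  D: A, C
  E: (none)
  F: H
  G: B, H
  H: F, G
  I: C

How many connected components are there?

E is isolated — a component by itself.
Starting from B we can reach B, F, G, H. That is one component of size 4.
Starting from A we can reach A, C, D, I. That is one component of size 4.
Total: 3 components.

3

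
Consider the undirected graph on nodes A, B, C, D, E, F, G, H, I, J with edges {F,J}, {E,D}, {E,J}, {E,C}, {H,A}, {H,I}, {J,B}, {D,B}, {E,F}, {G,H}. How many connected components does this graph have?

2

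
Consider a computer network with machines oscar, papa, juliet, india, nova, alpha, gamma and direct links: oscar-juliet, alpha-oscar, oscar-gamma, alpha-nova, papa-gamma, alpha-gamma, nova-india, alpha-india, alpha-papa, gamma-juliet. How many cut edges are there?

0

The edges on the cycle alpha-nova-india-alpha are not bridges since each lies on that cycle.
Every edge lies on some cycle, so there are no bridges.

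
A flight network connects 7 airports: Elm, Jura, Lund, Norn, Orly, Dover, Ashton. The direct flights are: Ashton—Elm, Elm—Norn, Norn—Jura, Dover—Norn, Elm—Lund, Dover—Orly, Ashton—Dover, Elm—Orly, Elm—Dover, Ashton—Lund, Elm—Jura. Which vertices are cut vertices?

Removing Lund, for instance, still leaves 1 component. No single vertex removal increases the component count — the graph has no articulation points.

none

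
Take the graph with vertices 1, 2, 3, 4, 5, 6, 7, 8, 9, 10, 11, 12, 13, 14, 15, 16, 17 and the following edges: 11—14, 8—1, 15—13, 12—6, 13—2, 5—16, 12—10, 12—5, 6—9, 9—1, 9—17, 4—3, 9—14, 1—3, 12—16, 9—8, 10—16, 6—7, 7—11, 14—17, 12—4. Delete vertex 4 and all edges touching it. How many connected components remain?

With 4 gone, the remaining components are: {2, 13, 15}; {1, 3, 5, 6, 7, 8, 9, 10, 11, 12, 14, 16, 17}.
That is 2 components.

2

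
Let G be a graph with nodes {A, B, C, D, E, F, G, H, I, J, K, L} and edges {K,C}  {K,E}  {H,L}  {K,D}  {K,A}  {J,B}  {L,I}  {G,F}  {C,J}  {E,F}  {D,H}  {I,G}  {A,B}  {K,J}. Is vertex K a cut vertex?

Deleting K raises the number of components from 1 to 2, so K is a cut vertex.

Yes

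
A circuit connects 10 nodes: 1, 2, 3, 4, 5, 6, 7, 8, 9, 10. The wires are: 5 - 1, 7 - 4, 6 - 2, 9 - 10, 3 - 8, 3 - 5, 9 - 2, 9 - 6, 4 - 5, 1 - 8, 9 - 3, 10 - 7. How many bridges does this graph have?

The edges on the cycle 9-6-2-9 are not bridges since each lies on that cycle.
Every edge lies on some cycle, so there are no bridges.

0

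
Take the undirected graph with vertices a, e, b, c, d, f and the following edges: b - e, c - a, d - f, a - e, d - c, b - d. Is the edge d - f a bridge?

Removing d - f leaves no path between d and f: the component count goes from 1 to 2. So it is a bridge.

Yes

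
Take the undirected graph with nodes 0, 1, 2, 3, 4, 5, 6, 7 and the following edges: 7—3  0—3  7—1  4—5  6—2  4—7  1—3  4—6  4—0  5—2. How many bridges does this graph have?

0

The edges on the cycle 7-1-3-7 are not bridges since each lies on that cycle.
Every edge lies on some cycle, so there are no bridges.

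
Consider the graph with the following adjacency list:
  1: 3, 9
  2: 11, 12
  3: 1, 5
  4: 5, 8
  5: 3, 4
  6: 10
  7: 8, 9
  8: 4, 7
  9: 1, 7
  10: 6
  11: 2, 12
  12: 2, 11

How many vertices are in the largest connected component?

Starting from 6 we can reach 6, 10. That is one component of size 2.
Starting from 2 we can reach 2, 11, 12. That is one component of size 3.
Starting from 1 we can reach 1, 3, 4, 5, 7, 8, 9. That is one component of size 7.
The largest has 7 vertices.

7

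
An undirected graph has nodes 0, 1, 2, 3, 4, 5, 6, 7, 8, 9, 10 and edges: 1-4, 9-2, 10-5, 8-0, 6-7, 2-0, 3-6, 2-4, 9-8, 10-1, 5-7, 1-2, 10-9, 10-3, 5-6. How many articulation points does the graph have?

1

Removing 10 increases the component count from 1 to 2, so 10 is a cut vertex.
By contrast removing 8 leaves 1 component; it is not a cut vertex. No other vertex is a cut vertex either.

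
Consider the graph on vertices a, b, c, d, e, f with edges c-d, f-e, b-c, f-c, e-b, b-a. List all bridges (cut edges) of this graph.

The edges on the cycle f-e-b-c-f are not bridges since each lies on that cycle.
But removing b-a disconnects b from a; removing c-d disconnects c from d — these are bridges.

a-b, c-d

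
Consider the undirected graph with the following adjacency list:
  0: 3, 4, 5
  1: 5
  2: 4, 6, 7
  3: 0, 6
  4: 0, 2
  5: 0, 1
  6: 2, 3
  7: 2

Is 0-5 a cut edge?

Removing 0-5 leaves no path between 0 and 5: the component count goes from 1 to 2. So it is a bridge.

Yes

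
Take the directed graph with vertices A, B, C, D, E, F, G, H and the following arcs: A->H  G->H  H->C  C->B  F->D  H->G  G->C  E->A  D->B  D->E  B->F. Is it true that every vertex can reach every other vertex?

Yes

From F we can reach every vertex (A, B, C, D, E, F, G, H), and every vertex can reach F (A, B, C, D, E, F, G, H). So the whole graph is one strongly connected component.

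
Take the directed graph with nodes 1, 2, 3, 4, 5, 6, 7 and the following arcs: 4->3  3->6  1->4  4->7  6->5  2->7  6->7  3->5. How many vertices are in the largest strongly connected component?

{4} is an SCC by itself.
{1} is an SCC by itself.
{2} is an SCC by itself.
{5} is an SCC by itself.
{3} is an SCC by itself.
(and 2 more singleton SCCs)
The largest has 1 vertex.

1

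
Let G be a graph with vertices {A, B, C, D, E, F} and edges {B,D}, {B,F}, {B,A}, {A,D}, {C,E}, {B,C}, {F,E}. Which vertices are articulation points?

Removing B increases the component count from 1 to 2, so B is a cut vertex.
By contrast removing D leaves 1 component; it is not a cut vertex. No other vertex is a cut vertex either.

B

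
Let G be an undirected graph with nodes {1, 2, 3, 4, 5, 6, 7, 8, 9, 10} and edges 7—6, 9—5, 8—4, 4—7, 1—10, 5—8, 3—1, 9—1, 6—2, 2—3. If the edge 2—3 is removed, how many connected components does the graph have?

2 and 3 are still connected via 2-6-7-4-8-5-9-1-3, so the component count stays at 1.

1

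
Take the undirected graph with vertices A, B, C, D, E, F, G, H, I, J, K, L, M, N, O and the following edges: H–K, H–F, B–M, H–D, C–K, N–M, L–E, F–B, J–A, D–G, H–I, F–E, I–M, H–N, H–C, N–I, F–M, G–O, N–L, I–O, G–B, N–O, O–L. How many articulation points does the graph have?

1

Removing H increases the component count from 2 to 3, so H is a cut vertex.
By contrast removing K leaves 2 components; it is not a cut vertex. No other vertex is a cut vertex either.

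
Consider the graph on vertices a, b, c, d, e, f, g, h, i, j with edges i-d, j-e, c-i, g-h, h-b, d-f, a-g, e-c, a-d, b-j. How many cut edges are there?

1

The edges on the cycle a-g-h-b-j-e-c-i-d-a are not bridges since each lies on that cycle.
But removing d-f disconnects d from f — this is a bridge.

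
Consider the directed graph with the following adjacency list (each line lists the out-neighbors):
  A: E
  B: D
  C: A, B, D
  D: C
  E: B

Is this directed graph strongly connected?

From C we can reach every vertex (A, B, C, D, E), and every vertex can reach C (A, B, C, D, E). So the whole graph is one strongly connected component.

Yes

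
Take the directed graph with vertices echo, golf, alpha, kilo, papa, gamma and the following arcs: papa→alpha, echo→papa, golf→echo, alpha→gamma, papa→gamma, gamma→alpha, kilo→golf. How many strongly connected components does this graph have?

5

{alpha, gamma} are all mutually reachable — one SCC of size 2.
{golf} is an SCC by itself.
{kilo} is an SCC by itself.
{papa} is an SCC by itself.
{echo} is an SCC by itself.
That gives 5 strongly connected components.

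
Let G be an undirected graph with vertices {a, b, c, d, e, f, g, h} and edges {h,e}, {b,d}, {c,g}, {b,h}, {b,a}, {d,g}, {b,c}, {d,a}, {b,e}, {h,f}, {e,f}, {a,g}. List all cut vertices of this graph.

Removing b increases the component count from 1 to 2, so b is a cut vertex.
By contrast removing d leaves 1 component; it is not a cut vertex. No other vertex is a cut vertex either.

b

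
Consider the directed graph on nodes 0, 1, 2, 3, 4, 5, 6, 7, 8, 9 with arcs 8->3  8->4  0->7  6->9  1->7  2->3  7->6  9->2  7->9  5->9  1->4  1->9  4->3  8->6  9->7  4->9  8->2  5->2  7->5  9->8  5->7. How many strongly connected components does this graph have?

5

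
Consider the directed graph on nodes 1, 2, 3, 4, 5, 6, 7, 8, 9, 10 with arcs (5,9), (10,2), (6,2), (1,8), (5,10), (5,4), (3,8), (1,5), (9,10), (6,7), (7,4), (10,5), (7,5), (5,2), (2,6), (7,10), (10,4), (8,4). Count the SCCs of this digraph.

{2, 5, 6, 7, 9, 10} are all mutually reachable — one SCC of size 6.
{3} is an SCC by itself.
{4} is an SCC by itself.
{1} is an SCC by itself.
{8} is an SCC by itself.
That gives 5 strongly connected components.

5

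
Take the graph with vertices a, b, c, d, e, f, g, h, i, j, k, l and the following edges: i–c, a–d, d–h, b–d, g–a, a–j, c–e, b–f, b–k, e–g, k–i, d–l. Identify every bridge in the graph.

The edges on the cycle b-k-i-c-e-g-a-d-b are not bridges since each lies on that cycle.
But removing l–d disconnects l from d; removing j–a disconnects j from a; removing h–d disconnects h from d; removing b–f disconnects b from f — these are bridges.

a-j, b-f, d-h, d-l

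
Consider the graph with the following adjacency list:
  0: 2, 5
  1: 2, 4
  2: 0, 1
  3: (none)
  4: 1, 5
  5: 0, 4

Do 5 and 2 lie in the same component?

Yes

From 5 we can reach 0, 1, 2, 4, 5, which includes 2.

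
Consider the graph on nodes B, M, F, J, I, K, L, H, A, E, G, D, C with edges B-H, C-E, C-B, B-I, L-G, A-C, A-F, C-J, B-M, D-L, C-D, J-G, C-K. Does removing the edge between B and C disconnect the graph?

Yes

Removing B-C leaves no path between B and C: the component count goes from 1 to 2. So it is a bridge.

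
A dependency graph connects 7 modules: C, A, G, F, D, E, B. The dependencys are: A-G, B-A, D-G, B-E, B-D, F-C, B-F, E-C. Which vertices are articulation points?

Removing B increases the component count from 1 to 2, so B is a cut vertex.
By contrast removing A leaves 1 component; it is not a cut vertex. No other vertex is a cut vertex either.

B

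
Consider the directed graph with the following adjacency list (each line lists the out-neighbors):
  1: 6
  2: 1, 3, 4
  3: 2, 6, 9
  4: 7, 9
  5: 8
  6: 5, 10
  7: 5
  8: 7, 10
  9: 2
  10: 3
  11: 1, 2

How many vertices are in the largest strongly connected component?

{1, 2, 3, 4, 5, 6, 7, 8, 9, 10} are all mutually reachable — one SCC of size 10.
{11} is an SCC by itself.
The largest has 10 vertices.

10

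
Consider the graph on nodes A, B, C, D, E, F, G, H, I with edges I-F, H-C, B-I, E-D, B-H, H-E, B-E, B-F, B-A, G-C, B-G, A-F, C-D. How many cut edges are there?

The edges on the cycle B-A-F-B are not bridges since each lies on that cycle.
Every edge lies on some cycle, so there are no bridges.

0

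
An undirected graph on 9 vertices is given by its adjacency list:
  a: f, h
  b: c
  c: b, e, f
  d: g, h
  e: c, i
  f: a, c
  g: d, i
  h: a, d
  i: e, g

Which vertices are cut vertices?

c

Removing c increases the component count from 1 to 2, so c is a cut vertex.
By contrast removing d leaves 1 component; it is not a cut vertex. No other vertex is a cut vertex either.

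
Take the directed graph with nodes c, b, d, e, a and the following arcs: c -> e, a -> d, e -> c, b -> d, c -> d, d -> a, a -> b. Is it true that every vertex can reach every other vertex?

There is no directed path from a to e, so the graph is not strongly connected.

No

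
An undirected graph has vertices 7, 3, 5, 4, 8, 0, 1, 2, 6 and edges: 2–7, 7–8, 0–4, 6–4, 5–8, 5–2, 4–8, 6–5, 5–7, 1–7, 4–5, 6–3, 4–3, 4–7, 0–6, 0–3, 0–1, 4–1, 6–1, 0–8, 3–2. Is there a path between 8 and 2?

Yes

From 8 we can reach 0, 1, 2, 3, 4, 5, 6, 7, 8, which includes 2.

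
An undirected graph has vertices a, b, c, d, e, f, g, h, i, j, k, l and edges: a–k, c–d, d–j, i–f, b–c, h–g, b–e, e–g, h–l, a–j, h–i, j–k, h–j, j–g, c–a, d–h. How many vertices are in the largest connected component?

12

Starting from a we can reach a, b, c, d, e, f, g, h, i, j, k, l. That is one component of size 12.
The largest has 12 vertices.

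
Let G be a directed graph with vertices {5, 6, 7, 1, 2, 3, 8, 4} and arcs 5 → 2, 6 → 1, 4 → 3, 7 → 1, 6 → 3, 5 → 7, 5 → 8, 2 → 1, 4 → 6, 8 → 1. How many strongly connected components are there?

8

{2} is an SCC by itself.
{1} is an SCC by itself.
{5} is an SCC by itself.
{8} is an SCC by itself.
{7} is an SCC by itself.
(and 3 more singleton SCCs)
That gives 8 strongly connected components.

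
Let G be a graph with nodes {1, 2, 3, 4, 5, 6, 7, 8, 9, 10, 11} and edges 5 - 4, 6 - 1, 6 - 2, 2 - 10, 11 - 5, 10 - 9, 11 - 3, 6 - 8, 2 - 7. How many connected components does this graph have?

2

Starting from 3 we can reach 3, 4, 5, 11. That is one component of size 4.
Starting from 1 we can reach 1, 2, 6, 7, 8, 9, 10. That is one component of size 7.
Total: 2 components.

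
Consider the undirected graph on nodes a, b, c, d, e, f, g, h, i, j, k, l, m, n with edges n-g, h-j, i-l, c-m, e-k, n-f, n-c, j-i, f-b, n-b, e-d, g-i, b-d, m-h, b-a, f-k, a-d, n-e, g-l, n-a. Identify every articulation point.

n

Removing n increases the component count from 1 to 2, so n is a cut vertex.
By contrast removing g leaves 1 component; it is not a cut vertex. No other vertex is a cut vertex either.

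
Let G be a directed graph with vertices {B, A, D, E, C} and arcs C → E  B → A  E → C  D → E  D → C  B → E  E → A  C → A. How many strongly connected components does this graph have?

4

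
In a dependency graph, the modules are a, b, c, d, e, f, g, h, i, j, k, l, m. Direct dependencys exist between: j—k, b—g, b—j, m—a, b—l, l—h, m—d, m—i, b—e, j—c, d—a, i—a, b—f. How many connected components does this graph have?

Starting from a we can reach a, d, i, m. That is one component of size 4.
Starting from b we can reach b, c, e, f, g, h, j, k, l. That is one component of size 9.
Total: 2 components.

2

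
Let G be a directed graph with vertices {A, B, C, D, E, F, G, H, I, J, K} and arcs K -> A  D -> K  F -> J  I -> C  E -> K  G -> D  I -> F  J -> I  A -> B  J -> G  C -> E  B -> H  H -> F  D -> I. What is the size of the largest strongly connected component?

{A, B, C, D, E, F, G, H, I, J, K} are all mutually reachable — one SCC of size 11.
The largest has 11 vertices.

11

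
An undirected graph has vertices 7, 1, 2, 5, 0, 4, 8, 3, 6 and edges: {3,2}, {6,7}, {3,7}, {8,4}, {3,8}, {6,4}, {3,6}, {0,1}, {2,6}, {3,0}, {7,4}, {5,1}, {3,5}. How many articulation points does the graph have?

Removing 3 increases the component count from 1 to 2, so 3 is a cut vertex.
By contrast removing 6 leaves 1 component; it is not a cut vertex. No other vertex is a cut vertex either.

1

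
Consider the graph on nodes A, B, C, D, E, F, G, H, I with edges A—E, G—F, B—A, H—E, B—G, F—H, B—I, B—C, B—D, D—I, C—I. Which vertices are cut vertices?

Removing B increases the component count from 1 to 2, so B is a cut vertex.
By contrast removing D leaves 1 component; it is not a cut vertex. No other vertex is a cut vertex either.

B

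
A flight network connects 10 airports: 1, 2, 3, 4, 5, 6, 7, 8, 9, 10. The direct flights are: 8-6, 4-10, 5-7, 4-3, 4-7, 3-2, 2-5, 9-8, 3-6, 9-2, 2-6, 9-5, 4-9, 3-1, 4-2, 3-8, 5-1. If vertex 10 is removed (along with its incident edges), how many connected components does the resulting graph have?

With 10 gone, the remaining components are: {1, 2, 3, 4, 5, 6, 7, 8, 9}.
That is 1 component.

1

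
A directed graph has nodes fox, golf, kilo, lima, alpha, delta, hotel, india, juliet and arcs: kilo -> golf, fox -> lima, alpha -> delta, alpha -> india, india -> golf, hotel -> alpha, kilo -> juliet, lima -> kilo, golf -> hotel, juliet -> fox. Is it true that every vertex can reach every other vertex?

There is no directed path from delta to golf, so the graph is not strongly connected.

No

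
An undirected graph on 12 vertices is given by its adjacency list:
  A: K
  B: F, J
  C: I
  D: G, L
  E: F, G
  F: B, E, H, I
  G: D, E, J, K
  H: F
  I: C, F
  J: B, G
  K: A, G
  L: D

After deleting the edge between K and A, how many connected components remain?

2

Before removal there is 1 component.
K-A is a bridge — removing it separates K's side from A's side.
After removal: 2 components.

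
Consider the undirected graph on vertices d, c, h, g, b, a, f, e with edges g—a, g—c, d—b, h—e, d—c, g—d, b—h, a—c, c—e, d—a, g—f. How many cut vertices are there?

1

Removing g increases the component count from 1 to 2, so g is a cut vertex.
By contrast removing h leaves 1 component; it is not a cut vertex. No other vertex is a cut vertex either.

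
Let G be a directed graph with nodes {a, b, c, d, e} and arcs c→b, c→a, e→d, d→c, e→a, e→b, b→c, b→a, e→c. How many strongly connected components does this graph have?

{b, c} are all mutually reachable — one SCC of size 2.
{d} is an SCC by itself.
{a} is an SCC by itself.
{e} is an SCC by itself.
That gives 4 strongly connected components.

4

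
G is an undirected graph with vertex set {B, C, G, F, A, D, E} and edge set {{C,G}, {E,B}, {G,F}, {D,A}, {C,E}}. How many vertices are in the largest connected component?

Starting from A we can reach A, D. That is one component of size 2.
Starting from B we can reach B, C, E, F, G. That is one component of size 5.
The largest has 5 vertices.

5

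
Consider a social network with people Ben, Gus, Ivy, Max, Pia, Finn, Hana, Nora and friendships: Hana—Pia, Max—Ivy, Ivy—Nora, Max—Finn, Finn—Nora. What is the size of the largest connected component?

4

Gus is isolated — a component by itself.
Ben is isolated — a component by itself.
Starting from Pia we can reach Pia, Hana. That is one component of size 2.
Starting from Ivy we can reach Ivy, Max, Finn, Nora. That is one component of size 4.
The largest has 4 vertices.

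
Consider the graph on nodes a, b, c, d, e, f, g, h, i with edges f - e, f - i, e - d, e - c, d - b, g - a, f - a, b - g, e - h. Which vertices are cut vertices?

e, f

Removing e increases the component count from 1 to 3, so e is a cut vertex.
Removing f increases the component count from 1 to 2, so f is a cut vertex.
By contrast removing i leaves 1 component; it is not a cut vertex. No other vertex is a cut vertex either.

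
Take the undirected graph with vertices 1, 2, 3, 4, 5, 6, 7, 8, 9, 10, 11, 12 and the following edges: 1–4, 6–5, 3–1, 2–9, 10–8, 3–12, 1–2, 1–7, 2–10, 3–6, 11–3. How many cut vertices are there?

Removing 1 increases the component count from 1 to 4, so 1 is a cut vertex.
Removing 2 increases the component count from 1 to 3, so 2 is a cut vertex.
Removing 3 increases the component count from 1 to 4, so 3 is a cut vertex.
Likewise 6, 10 are cut vertices.
By contrast removing 8 leaves 1 component; it is not a cut vertex. No other vertex is a cut vertex either.

5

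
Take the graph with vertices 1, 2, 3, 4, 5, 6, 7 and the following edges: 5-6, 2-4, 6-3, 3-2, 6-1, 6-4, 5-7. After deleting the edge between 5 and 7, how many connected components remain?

2

Before removal there is 1 component.
5-7 is a bridge — removing it separates 5's side from 7's side.
After removal: 2 components.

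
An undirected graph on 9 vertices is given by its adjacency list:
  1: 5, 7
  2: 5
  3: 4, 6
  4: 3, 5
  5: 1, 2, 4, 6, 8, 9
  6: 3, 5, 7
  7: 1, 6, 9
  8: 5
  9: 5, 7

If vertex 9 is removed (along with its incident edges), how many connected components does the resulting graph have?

1

With 9 gone, the remaining components are: {1, 2, 3, 4, 5, 6, 7, 8}.
That is 1 component.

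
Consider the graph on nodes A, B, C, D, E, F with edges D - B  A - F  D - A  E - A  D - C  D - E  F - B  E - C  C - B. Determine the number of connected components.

1

Starting from A we can reach A, B, C, D, E, F. That is one component of size 6.
Total: 1 component.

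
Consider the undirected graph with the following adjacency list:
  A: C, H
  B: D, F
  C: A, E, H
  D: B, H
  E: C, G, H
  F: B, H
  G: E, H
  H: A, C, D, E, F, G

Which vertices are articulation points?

H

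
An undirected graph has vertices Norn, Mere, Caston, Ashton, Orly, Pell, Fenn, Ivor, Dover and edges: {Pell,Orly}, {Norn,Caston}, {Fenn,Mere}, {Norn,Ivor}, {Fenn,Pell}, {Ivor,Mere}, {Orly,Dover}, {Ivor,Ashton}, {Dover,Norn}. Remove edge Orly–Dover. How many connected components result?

Orly and Dover are still connected via Orly-Pell-Fenn-Mere-Ivor-Norn-Dover, so the component count stays at 1.

1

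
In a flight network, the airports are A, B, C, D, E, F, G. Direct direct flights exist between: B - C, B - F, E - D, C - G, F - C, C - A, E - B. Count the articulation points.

3

Removing B increases the component count from 1 to 2, so B is a cut vertex.
Removing C increases the component count from 1 to 3, so C is a cut vertex.
Removing E increases the component count from 1 to 2, so E is a cut vertex.
By contrast removing G leaves 1 component; it is not a cut vertex. No other vertex is a cut vertex either.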